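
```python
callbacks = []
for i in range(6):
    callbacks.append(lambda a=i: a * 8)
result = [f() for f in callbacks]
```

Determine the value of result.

Step 1: Default arg a=i captures i at each iteration.
Step 2: callbacks[k] has a defaulting to k, returns k * 8.
Step 3: result = [0, 8, 16, 24, 32, 40]

The answer is [0, 8, 16, 24, 32, 40].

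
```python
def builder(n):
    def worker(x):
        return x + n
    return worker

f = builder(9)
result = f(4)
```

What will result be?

Step 1: builder(9) creates a closure that captures n = 9.
Step 2: f(4) calls the closure with x = 4, returning 4 + 9 = 13.
Step 3: result = 13

The answer is 13.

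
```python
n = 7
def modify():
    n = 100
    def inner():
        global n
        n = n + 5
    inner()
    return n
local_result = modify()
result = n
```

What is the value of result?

Step 1: Global n = 7. modify() creates local n = 100.
Step 2: inner() declares global n and adds 5: global n = 7 + 5 = 12.
Step 3: modify() returns its local n = 100 (unaffected by inner).
Step 4: result = global n = 12

The answer is 12.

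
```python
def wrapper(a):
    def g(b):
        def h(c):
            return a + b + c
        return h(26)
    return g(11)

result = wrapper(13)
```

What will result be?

Step 1: a = 13, b = 11, c = 26 across three nested scopes.
Step 2: h() accesses all three via LEGB rule.
Step 3: result = 13 + 11 + 26 = 50

The answer is 50.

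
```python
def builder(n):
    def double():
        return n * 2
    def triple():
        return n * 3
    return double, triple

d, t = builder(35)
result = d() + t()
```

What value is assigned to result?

Step 1: Both closures capture the same n = 35.
Step 2: d() = 35 * 2 = 70, t() = 35 * 3 = 105.
Step 3: result = 70 + 105 = 175

The answer is 175.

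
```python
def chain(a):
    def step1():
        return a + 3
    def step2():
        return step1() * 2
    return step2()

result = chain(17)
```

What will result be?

Step 1: chain(17) captures a = 17.
Step 2: step2() calls step1() which returns 17 + 3 = 20.
Step 3: step2() returns 20 * 2 = 40

The answer is 40.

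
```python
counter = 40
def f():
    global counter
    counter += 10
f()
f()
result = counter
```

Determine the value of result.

Step 1: counter = 40.
Step 2: First f(): counter = 40 + 10 = 50.
Step 3: Second f(): counter = 50 + 10 = 60. result = 60

The answer is 60.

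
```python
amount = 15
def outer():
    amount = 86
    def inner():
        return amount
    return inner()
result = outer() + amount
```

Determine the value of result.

Step 1: Global amount = 15. outer() shadows with amount = 86.
Step 2: inner() returns enclosing amount = 86. outer() = 86.
Step 3: result = 86 + global amount (15) = 101

The answer is 101.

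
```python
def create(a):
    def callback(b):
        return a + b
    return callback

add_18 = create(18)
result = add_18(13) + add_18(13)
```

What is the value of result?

Step 1: add_18 captures a = 18.
Step 2: add_18(13) = 18 + 13 = 31, called twice.
Step 3: result = 31 + 31 = 62

The answer is 62.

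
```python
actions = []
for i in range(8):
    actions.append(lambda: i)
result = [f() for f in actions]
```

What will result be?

Step 1: All 8 lambdas share the same variable i.
Step 2: After the loop, i = 7.
Step 3: Each call returns 7. result = [7, 7, 7, 7, 7, 7, 7, 7]

The answer is [7, 7, 7, 7, 7, 7, 7, 7].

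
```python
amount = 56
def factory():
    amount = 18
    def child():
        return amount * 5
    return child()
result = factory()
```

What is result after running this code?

Step 1: factory() shadows global amount with amount = 18.
Step 2: child() finds amount = 18 in enclosing scope, computes 18 * 5 = 90.
Step 3: result = 90

The answer is 90.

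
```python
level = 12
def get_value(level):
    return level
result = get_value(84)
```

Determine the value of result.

Step 1: Global level = 12.
Step 2: get_value(84) takes parameter level = 84, which shadows the global.
Step 3: result = 84

The answer is 84.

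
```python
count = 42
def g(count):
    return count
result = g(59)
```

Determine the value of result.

Step 1: Global count = 42.
Step 2: g(59) takes parameter count = 59, which shadows the global.
Step 3: result = 59

The answer is 59.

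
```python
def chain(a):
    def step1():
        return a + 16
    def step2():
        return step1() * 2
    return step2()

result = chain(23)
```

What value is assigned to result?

Step 1: chain(23) captures a = 23.
Step 2: step2() calls step1() which returns 23 + 16 = 39.
Step 3: step2() returns 39 * 2 = 78

The answer is 78.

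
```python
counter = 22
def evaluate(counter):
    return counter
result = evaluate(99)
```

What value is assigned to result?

Step 1: Global counter = 22.
Step 2: evaluate(99) takes parameter counter = 99, which shadows the global.
Step 3: result = 99

The answer is 99.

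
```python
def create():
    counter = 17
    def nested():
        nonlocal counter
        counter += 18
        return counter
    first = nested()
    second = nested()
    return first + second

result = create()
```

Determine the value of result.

Step 1: counter starts at 17.
Step 2: First call: counter = 17 + 18 = 35, returns 35.
Step 3: Second call: counter = 35 + 18 = 53, returns 53.
Step 4: result = 35 + 53 = 88

The answer is 88.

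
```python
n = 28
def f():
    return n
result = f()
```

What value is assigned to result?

Step 1: n = 28 is defined in the global scope.
Step 2: f() looks up n. No local n exists, so Python checks the global scope via LEGB rule and finds n = 28.
Step 3: result = 28

The answer is 28.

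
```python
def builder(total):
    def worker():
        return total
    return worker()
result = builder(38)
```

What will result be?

Step 1: builder(38) binds parameter total = 38.
Step 2: worker() looks up total in enclosing scope and finds the parameter total = 38.
Step 3: result = 38

The answer is 38.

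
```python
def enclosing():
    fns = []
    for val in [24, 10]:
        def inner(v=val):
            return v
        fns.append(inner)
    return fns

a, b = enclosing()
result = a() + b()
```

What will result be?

Step 1: Default argument v=val captures val at each iteration.
Step 2: a() returns 24 (captured at first iteration), b() returns 10 (captured at second).
Step 3: result = 24 + 10 = 34

The answer is 34.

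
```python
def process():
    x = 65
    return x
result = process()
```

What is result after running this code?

Step 1: process() defines x = 65 in its local scope.
Step 2: return x finds the local variable x = 65.
Step 3: result = 65

The answer is 65.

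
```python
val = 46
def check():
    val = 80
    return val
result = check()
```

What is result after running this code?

Step 1: Global val = 46.
Step 2: check() creates local val = 80, shadowing the global.
Step 3: Returns local val = 80. result = 80

The answer is 80.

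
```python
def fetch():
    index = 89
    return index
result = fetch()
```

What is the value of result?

Step 1: fetch() defines index = 89 in its local scope.
Step 2: return index finds the local variable index = 89.
Step 3: result = 89

The answer is 89.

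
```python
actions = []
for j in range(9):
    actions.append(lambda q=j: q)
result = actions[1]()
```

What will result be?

Step 1: Default argument q=j captures j's value at each iteration.
Step 2: actions[1] captured q = 1 when j was 1.
Step 3: result = 1

The answer is 1.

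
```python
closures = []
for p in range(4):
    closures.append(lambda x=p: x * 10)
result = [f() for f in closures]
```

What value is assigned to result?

Step 1: Default arg x=p captures p at each iteration.
Step 2: closures[k] has x defaulting to k, returns k * 10.
Step 3: result = [0, 10, 20, 30]

The answer is [0, 10, 20, 30].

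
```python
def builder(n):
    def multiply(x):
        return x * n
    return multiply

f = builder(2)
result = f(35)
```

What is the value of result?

Step 1: builder(2) returns multiply closure with n = 2.
Step 2: f(35) computes 35 * 2 = 70.
Step 3: result = 70

The answer is 70.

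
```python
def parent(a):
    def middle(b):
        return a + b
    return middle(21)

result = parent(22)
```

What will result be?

Step 1: parent(22) passes a = 22.
Step 2: middle(21) has b = 21, reads a = 22 from enclosing.
Step 3: result = 22 + 21 = 43

The answer is 43.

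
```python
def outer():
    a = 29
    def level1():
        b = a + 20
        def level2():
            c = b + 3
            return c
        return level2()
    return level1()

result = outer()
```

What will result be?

Step 1: a = 29. b = a + 20 = 49.
Step 2: c = b + 3 = 49 + 3 = 52.
Step 3: result = 52

The answer is 52.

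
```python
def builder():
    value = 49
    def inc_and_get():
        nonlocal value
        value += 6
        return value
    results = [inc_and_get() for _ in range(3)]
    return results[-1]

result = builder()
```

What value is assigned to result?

Step 1: value = 49.
Step 2: Three calls to inc_and_get(), each adding 6.
Step 3: Last value = 49 + 6 * 3 = 67

The answer is 67.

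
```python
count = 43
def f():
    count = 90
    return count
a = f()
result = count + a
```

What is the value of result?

Step 1: Global count = 43. f() returns local count = 90.
Step 2: a = 90. Global count still = 43.
Step 3: result = 43 + 90 = 133

The answer is 133.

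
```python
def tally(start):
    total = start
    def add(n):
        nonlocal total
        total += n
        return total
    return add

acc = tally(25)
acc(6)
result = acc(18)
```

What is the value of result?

Step 1: tally(25) creates closure with total = 25.
Step 2: First acc(6): total = 25 + 6 = 31.
Step 3: Second acc(18): total = 31 + 18 = 49. result = 49

The answer is 49.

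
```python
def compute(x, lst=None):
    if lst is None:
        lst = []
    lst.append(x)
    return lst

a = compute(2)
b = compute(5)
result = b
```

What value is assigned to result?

Step 1: None default with guard creates a NEW list each call.
Step 2: a = [2] (fresh list). b = [5] (another fresh list).
Step 3: result = [5] (this is the fix for mutable default)

The answer is [5].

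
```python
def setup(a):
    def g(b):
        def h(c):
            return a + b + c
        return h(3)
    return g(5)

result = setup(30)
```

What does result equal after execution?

Step 1: a = 30, b = 5, c = 3 across three nested scopes.
Step 2: h() accesses all three via LEGB rule.
Step 3: result = 30 + 5 + 3 = 38

The answer is 38.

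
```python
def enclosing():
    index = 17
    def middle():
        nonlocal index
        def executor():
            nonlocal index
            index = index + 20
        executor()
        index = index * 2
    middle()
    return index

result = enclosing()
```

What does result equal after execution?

Step 1: index = 17.
Step 2: executor() adds 20: index = 17 + 20 = 37.
Step 3: middle() doubles: index = 37 * 2 = 74.
Step 4: result = 74

The answer is 74.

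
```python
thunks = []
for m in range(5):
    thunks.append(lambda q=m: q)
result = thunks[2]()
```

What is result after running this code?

Step 1: Default argument q=m captures m's value at each iteration.
Step 2: thunks[2] captured q = 2 when m was 2.
Step 3: result = 2

The answer is 2.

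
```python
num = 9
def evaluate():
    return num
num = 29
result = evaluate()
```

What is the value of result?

Step 1: num is first set to 9, then reassigned to 29.
Step 2: evaluate() is called after the reassignment, so it looks up the current global num = 29.
Step 3: result = 29

The answer is 29.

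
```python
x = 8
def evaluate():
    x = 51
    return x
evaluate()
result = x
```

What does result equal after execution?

Step 1: x = 8 globally.
Step 2: evaluate() creates a LOCAL x = 51 (no global keyword!).
Step 3: The global x is unchanged. result = 8

The answer is 8.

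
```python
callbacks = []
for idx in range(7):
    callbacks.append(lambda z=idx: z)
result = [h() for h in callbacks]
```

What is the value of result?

Step 1: Default arg z=idx captures idx at each iteration.
Step 2: Each lambda has its own default: 0, 1, ..., 6.
Step 3: result = [0, 1, 2, 3, 4, 5, 6]

The answer is [0, 1, 2, 3, 4, 5, 6].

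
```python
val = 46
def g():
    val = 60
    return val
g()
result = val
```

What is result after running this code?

Step 1: Global val = 46.
Step 2: g() creates local val = 60 (shadow, not modification).
Step 3: After g() returns, global val is unchanged. result = 46

The answer is 46.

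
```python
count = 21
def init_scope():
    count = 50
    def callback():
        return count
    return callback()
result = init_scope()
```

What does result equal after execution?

Step 1: count = 21 globally, but init_scope() defines count = 50 locally.
Step 2: callback() looks up count. Not in local scope, so checks enclosing scope (init_scope) and finds count = 50.
Step 3: result = 50

The answer is 50.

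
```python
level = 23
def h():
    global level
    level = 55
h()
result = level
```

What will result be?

Step 1: level = 23 globally.
Step 2: h() declares global level and sets it to 55.
Step 3: After h(), global level = 55. result = 55

The answer is 55.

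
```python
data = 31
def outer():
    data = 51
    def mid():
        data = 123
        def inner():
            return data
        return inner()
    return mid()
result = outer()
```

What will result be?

Step 1: Three levels of shadowing: global 31, outer 51, mid 123.
Step 2: inner() finds data = 123 in enclosing mid() scope.
Step 3: result = 123

The answer is 123.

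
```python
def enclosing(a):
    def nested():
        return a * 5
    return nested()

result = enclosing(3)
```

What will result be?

Step 1: enclosing(3) binds parameter a = 3.
Step 2: nested() accesses a = 3 from enclosing scope.
Step 3: result = 3 * 5 = 15

The answer is 15.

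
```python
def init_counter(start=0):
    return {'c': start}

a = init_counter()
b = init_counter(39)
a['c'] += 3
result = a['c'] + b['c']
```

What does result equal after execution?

Step 1: init_counter() returns a new dict each call (immutable default 0).
Step 2: a = {'c': 0}, b = {'c': 39}.
Step 3: a['c'] += 3 = 3. result = 3 + 39 = 42

The answer is 42.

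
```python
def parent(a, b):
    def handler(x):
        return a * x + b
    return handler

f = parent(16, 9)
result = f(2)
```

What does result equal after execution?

Step 1: parent(16, 9) captures a = 16, b = 9.
Step 2: f(2) computes 16 * 2 + 9 = 41.
Step 3: result = 41

The answer is 41.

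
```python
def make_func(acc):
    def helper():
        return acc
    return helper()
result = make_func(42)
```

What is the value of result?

Step 1: make_func(42) binds parameter acc = 42.
Step 2: helper() looks up acc in enclosing scope and finds the parameter acc = 42.
Step 3: result = 42

The answer is 42.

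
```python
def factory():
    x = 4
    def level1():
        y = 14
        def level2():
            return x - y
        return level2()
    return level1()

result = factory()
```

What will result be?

Step 1: x = 4 in factory. y = 14 in level1.
Step 2: level2() reads x = 4 and y = 14 from enclosing scopes.
Step 3: result = 4 - 14 = -10

The answer is -10.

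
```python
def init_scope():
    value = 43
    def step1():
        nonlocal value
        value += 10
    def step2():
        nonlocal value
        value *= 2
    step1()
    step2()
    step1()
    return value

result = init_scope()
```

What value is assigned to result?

Step 1: value = 43.
Step 2: step1(): value = 43 + 10 = 53.
Step 3: step2(): value = 53 * 2 = 106.
Step 4: step1(): value = 106 + 10 = 116. result = 116

The answer is 116.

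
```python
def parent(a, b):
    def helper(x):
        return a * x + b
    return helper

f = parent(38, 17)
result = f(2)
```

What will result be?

Step 1: parent(38, 17) captures a = 38, b = 17.
Step 2: f(2) computes 38 * 2 + 17 = 93.
Step 3: result = 93

The answer is 93.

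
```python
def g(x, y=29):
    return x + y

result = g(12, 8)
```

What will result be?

Step 1: g(12, 8) overrides default y with 8.
Step 2: Returns 12 + 8 = 20.
Step 3: result = 20

The answer is 20.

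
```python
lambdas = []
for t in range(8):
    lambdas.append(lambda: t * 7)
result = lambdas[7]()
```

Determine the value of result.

Step 1: All lambdas reference the same variable t (late binding).
Step 2: After the loop, t = 7. Every lambda returns t * 7.
Step 3: lambdas[7]() = 7 * 7 = 49

The answer is 49.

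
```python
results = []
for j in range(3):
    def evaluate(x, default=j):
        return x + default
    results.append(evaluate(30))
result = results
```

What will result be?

Step 1: Default argument default=j is evaluated at function definition time.
Step 2: Each iteration creates evaluate with default = current j value.
Step 3: evaluate(30) returns 30 + default. results = [30, 31, 32]

The answer is [30, 31, 32].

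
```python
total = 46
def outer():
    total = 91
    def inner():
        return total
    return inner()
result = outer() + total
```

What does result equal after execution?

Step 1: Global total = 46. outer() shadows with total = 91.
Step 2: inner() returns enclosing total = 91. outer() = 91.
Step 3: result = 91 + global total (46) = 137

The answer is 137.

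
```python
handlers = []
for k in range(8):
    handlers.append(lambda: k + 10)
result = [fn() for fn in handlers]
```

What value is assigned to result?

Step 1: All lambdas capture k by reference. After the loop, k = 7.
Step 2: Each call returns 7 + 10 = 17.
Step 3: result = [17, 17, 17, 17, 17, 17, 17, 17]

The answer is [17, 17, 17, 17, 17, 17, 17, 17].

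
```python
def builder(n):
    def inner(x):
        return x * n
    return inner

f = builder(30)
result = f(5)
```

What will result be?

Step 1: builder(30) creates a closure capturing n = 30.
Step 2: f(5) computes 5 * 30 = 150.
Step 3: result = 150

The answer is 150.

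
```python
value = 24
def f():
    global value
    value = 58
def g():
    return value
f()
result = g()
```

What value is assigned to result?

Step 1: value = 24.
Step 2: f() sets global value = 58.
Step 3: g() reads global value = 58. result = 58

The answer is 58.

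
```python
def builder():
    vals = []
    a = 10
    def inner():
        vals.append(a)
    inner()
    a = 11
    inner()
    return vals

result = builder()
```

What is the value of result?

Step 1: a = 10. inner() appends current a to vals.
Step 2: First inner(): appends 10. Then a = 11.
Step 3: Second inner(): appends 11 (closure sees updated a). result = [10, 11]

The answer is [10, 11].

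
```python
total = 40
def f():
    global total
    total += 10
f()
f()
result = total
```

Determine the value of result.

Step 1: total = 40.
Step 2: First f(): total = 40 + 10 = 50.
Step 3: Second f(): total = 50 + 10 = 60. result = 60

The answer is 60.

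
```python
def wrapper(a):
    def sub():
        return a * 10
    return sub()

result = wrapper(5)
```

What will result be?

Step 1: wrapper(5) binds parameter a = 5.
Step 2: sub() accesses a = 5 from enclosing scope.
Step 3: result = 5 * 10 = 50

The answer is 50.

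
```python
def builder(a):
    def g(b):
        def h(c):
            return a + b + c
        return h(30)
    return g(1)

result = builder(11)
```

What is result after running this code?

Step 1: a = 11, b = 1, c = 30 across three nested scopes.
Step 2: h() accesses all three via LEGB rule.
Step 3: result = 11 + 1 + 30 = 42

The answer is 42.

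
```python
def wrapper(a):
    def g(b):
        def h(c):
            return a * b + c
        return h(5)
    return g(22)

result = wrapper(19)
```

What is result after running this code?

Step 1: a = 19, b = 22, c = 5.
Step 2: h() computes a * b + c = 19 * 22 + 5 = 423.
Step 3: result = 423

The answer is 423.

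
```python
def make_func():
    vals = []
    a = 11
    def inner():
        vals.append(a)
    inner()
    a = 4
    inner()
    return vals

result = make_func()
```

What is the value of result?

Step 1: a = 11. inner() appends current a to vals.
Step 2: First inner(): appends 11. Then a = 4.
Step 3: Second inner(): appends 4 (closure sees updated a). result = [11, 4]

The answer is [11, 4].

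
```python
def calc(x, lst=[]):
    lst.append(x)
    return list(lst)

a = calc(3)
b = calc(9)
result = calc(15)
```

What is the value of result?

Step 1: Default list is shared. list() creates copies for return values.
Step 2: Internal list grows: [3] -> [3, 9] -> [3, 9, 15].
Step 3: result = [3, 9, 15]

The answer is [3, 9, 15].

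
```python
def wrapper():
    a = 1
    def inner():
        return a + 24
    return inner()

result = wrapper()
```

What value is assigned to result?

Step 1: wrapper() defines a = 1.
Step 2: inner() reads a = 1 from enclosing scope, returns 1 + 24 = 25.
Step 3: result = 25

The answer is 25.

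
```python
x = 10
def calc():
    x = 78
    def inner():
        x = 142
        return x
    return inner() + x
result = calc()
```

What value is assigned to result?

Step 1: calc() has local x = 78. inner() has local x = 142.
Step 2: inner() returns its local x = 142.
Step 3: calc() returns 142 + its own x (78) = 220

The answer is 220.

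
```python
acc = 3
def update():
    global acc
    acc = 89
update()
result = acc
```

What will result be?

Step 1: acc = 3 globally.
Step 2: update() declares global acc and sets it to 89.
Step 3: After update(), global acc = 89. result = 89

The answer is 89.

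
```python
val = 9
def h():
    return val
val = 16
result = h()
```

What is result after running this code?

Step 1: val is first set to 9, then reassigned to 16.
Step 2: h() is called after the reassignment, so it looks up the current global val = 16.
Step 3: result = 16

The answer is 16.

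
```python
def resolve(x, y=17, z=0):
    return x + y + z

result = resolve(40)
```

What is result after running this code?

Step 1: resolve(40) uses defaults y = 17, z = 0.
Step 2: Returns 40 + 17 + 0 = 57.
Step 3: result = 57

The answer is 57.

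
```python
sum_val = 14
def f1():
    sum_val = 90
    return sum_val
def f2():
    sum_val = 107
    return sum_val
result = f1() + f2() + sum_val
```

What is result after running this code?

Step 1: Each function shadows global sum_val with its own local.
Step 2: f1() returns 90, f2() returns 107.
Step 3: Global sum_val = 14 is unchanged. result = 90 + 107 + 14 = 211

The answer is 211.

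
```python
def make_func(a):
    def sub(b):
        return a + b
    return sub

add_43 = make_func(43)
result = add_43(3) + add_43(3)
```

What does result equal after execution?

Step 1: add_43 captures a = 43.
Step 2: add_43(3) = 43 + 3 = 46, called twice.
Step 3: result = 46 + 46 = 92

The answer is 92.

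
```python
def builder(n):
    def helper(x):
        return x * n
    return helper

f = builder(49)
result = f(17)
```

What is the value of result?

Step 1: builder(49) creates a closure capturing n = 49.
Step 2: f(17) computes 17 * 49 = 833.
Step 3: result = 833

The answer is 833.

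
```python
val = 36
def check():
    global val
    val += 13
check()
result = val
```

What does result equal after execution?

Step 1: val = 36 globally.
Step 2: check() modifies global val: val += 13 = 49.
Step 3: result = 49

The answer is 49.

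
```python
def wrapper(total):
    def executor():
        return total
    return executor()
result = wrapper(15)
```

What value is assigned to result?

Step 1: wrapper(15) binds parameter total = 15.
Step 2: executor() looks up total in enclosing scope and finds the parameter total = 15.
Step 3: result = 15

The answer is 15.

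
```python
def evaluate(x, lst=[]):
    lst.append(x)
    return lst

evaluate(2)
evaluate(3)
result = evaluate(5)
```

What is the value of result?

Step 1: Mutable default argument gotcha! The list [] is created once.
Step 2: Each call appends to the SAME list: [2], [2, 3], [2, 3, 5].
Step 3: result = [2, 3, 5]

The answer is [2, 3, 5].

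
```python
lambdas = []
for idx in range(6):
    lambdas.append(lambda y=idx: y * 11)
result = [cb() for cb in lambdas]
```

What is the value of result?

Step 1: Default arg y=idx captures idx at each iteration.
Step 2: lambdas[k] has y defaulting to k, returns k * 11.
Step 3: result = [0, 11, 22, 33, 44, 55]

The answer is [0, 11, 22, 33, 44, 55].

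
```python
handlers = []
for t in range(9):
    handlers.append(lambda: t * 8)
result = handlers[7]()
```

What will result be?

Step 1: All lambdas reference the same variable t (late binding).
Step 2: After the loop, t = 8. Every lambda returns t * 8.
Step 3: handlers[7]() = 8 * 8 = 64

The answer is 64.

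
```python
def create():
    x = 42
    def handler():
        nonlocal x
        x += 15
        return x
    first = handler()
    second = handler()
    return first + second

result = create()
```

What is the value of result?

Step 1: x starts at 42.
Step 2: First call: x = 42 + 15 = 57, returns 57.
Step 3: Second call: x = 57 + 15 = 72, returns 72.
Step 4: result = 57 + 72 = 129

The answer is 129.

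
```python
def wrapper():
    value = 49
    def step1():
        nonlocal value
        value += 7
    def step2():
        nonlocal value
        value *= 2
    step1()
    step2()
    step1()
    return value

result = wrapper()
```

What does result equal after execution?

Step 1: value = 49.
Step 2: step1(): value = 49 + 7 = 56.
Step 3: step2(): value = 56 * 2 = 112.
Step 4: step1(): value = 112 + 7 = 119. result = 119

The answer is 119.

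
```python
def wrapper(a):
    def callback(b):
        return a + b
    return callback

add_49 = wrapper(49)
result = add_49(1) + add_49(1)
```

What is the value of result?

Step 1: add_49 captures a = 49.
Step 2: add_49(1) = 49 + 1 = 50, called twice.
Step 3: result = 50 + 50 = 100

The answer is 100.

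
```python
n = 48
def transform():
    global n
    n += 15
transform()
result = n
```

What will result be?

Step 1: n = 48 globally.
Step 2: transform() modifies global n: n += 15 = 63.
Step 3: result = 63

The answer is 63.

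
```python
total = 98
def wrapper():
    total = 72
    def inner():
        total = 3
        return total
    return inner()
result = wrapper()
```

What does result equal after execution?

Step 1: Three scopes define total: global (98), wrapper (72), inner (3).
Step 2: inner() has its own local total = 3, which shadows both enclosing and global.
Step 3: result = 3 (local wins in LEGB)

The answer is 3.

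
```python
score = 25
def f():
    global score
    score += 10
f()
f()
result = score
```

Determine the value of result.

Step 1: score = 25.
Step 2: First f(): score = 25 + 10 = 35.
Step 3: Second f(): score = 35 + 10 = 45. result = 45

The answer is 45.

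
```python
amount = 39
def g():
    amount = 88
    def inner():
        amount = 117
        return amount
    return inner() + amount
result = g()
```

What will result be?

Step 1: g() has local amount = 88. inner() has local amount = 117.
Step 2: inner() returns its local amount = 117.
Step 3: g() returns 117 + its own amount (88) = 205

The answer is 205.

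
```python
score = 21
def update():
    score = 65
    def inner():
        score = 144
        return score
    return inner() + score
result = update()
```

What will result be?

Step 1: update() has local score = 65. inner() has local score = 144.
Step 2: inner() returns its local score = 144.
Step 3: update() returns 144 + its own score (65) = 209

The answer is 209.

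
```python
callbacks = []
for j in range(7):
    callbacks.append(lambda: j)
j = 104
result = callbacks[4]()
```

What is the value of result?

Step 1: Lambdas capture the variable j by reference, not by value.
Step 2: After the loop, j is reassigned to 104.
Step 3: callbacks[4]() looks up the current j = 104. result = 104

The answer is 104.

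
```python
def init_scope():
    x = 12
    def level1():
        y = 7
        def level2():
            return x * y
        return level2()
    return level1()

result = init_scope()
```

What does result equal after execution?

Step 1: x = 12 in init_scope. y = 7 in level1.
Step 2: level2() reads x = 12 and y = 7 from enclosing scopes.
Step 3: result = 12 * 7 = 84

The answer is 84.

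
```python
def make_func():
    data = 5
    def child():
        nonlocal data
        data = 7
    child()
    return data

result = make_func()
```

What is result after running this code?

Step 1: make_func() sets data = 5.
Step 2: child() uses nonlocal to reassign data = 7.
Step 3: result = 7

The answer is 7.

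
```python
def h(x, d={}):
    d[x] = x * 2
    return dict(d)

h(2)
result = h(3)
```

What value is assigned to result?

Step 1: Mutable default dict is shared across calls.
Step 2: First call adds 2: 4. Second call adds 3: 6.
Step 3: result = {2: 4, 3: 6}

The answer is {2: 4, 3: 6}.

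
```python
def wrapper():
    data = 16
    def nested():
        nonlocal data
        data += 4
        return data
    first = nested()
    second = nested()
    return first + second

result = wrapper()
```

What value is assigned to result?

Step 1: data starts at 16.
Step 2: First call: data = 16 + 4 = 20, returns 20.
Step 3: Second call: data = 20 + 4 = 24, returns 24.
Step 4: result = 20 + 24 = 44

The answer is 44.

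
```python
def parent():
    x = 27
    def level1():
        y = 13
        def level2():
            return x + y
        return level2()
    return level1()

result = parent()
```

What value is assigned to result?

Step 1: x = 27 in parent. y = 13 in level1.
Step 2: level2() reads x = 27 and y = 13 from enclosing scopes.
Step 3: result = 27 + 13 = 40

The answer is 40.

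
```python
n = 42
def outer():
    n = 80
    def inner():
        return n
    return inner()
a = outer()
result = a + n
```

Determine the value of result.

Step 1: outer() has local n = 80. inner() reads from enclosing.
Step 2: outer() returns 80. Global n = 42 unchanged.
Step 3: result = 80 + 42 = 122

The answer is 122.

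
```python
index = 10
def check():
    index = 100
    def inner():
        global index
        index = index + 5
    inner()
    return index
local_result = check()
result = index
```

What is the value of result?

Step 1: Global index = 10. check() creates local index = 100.
Step 2: inner() declares global index and adds 5: global index = 10 + 5 = 15.
Step 3: check() returns its local index = 100 (unaffected by inner).
Step 4: result = global index = 15

The answer is 15.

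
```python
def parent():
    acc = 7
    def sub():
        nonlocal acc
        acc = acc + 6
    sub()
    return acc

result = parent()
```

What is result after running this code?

Step 1: parent() sets acc = 7.
Step 2: sub() uses nonlocal to modify acc in parent's scope: acc = 7 + 6 = 13.
Step 3: parent() returns the modified acc = 13

The answer is 13.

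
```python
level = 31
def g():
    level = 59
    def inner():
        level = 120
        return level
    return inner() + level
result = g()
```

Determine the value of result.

Step 1: g() has local level = 59. inner() has local level = 120.
Step 2: inner() returns its local level = 120.
Step 3: g() returns 120 + its own level (59) = 179

The answer is 179.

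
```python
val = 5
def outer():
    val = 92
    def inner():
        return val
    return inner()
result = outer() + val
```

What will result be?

Step 1: Global val = 5. outer() shadows with val = 92.
Step 2: inner() returns enclosing val = 92. outer() = 92.
Step 3: result = 92 + global val (5) = 97

The answer is 97.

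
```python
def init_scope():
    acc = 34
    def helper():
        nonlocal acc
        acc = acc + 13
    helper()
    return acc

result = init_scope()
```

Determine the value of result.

Step 1: init_scope() sets acc = 34.
Step 2: helper() uses nonlocal to modify acc in init_scope's scope: acc = 34 + 13 = 47.
Step 3: init_scope() returns the modified acc = 47

The answer is 47.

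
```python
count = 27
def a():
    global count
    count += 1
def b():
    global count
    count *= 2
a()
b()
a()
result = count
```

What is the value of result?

Step 1: count = 27.
Step 2: a(): count = 27 + 1 = 28.
Step 3: b(): count = 28 * 2 = 56.
Step 4: a(): count = 56 + 1 = 57

The answer is 57.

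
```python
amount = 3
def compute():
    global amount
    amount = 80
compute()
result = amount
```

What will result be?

Step 1: amount = 3 globally.
Step 2: compute() declares global amount and sets it to 80.
Step 3: After compute(), global amount = 80. result = 80

The answer is 80.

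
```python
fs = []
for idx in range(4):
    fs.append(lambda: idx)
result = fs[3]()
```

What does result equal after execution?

Step 1: The loop creates 4 lambdas, all referencing the same variable idx.
Step 2: After the loop, idx = 3 (final value).
Step 3: fs[3]() looks up idx at call time and finds 3. This is the late binding gotcha. result = 3

The answer is 3.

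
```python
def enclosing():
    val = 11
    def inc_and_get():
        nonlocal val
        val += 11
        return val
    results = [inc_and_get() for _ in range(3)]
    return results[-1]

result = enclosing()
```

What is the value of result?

Step 1: val = 11.
Step 2: Three calls to inc_and_get(), each adding 11.
Step 3: Last value = 11 + 11 * 3 = 44

The answer is 44.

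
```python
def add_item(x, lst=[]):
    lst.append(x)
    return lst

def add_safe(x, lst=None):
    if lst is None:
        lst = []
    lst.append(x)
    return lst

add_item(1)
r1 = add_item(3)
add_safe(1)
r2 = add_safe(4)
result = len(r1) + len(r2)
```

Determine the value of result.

Step 1: add_item shares mutable default: after 2 calls, lst = [1, 3], len = 2.
Step 2: add_safe creates fresh list each time: r2 = [4], len = 1.
Step 3: result = 2 + 1 = 3

The answer is 3.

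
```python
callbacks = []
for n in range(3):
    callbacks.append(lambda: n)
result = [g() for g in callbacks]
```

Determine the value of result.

Step 1: All 3 lambdas share the same variable n.
Step 2: After the loop, n = 2.
Step 3: Each call returns 2. result = [2, 2, 2]

The answer is [2, 2, 2].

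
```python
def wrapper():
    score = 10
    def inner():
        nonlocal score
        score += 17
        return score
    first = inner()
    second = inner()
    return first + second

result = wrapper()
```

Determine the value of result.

Step 1: score starts at 10.
Step 2: First call: score = 10 + 17 = 27, returns 27.
Step 3: Second call: score = 27 + 17 = 44, returns 44.
Step 4: result = 27 + 44 = 71

The answer is 71.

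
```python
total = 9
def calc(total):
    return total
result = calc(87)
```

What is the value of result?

Step 1: Global total = 9.
Step 2: calc(87) takes parameter total = 87, which shadows the global.
Step 3: result = 87

The answer is 87.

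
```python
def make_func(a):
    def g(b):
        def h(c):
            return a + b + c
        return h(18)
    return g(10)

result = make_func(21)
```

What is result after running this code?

Step 1: a = 21, b = 10, c = 18 across three nested scopes.
Step 2: h() accesses all three via LEGB rule.
Step 3: result = 21 + 10 + 18 = 49

The answer is 49.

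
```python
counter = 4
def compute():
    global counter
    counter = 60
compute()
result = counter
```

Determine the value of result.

Step 1: counter = 4 globally.
Step 2: compute() declares global counter and sets it to 60.
Step 3: After compute(), global counter = 60. result = 60

The answer is 60.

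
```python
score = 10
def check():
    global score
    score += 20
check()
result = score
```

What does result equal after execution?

Step 1: score = 10 globally.
Step 2: check() modifies global score: score += 20 = 30.
Step 3: result = 30

The answer is 30.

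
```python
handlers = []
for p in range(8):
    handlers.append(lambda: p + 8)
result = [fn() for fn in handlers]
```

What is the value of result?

Step 1: All lambdas capture p by reference. After the loop, p = 7.
Step 2: Each call returns 7 + 8 = 15.
Step 3: result = [15, 15, 15, 15, 15, 15, 15, 15]

The answer is [15, 15, 15, 15, 15, 15, 15, 15].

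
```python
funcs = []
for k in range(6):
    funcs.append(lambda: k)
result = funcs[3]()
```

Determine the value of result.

Step 1: The loop creates 6 lambdas, all referencing the same variable k.
Step 2: After the loop, k = 5 (final value).
Step 3: funcs[3]() looks up k at call time and finds 5. This is the late binding gotcha. result = 5

The answer is 5.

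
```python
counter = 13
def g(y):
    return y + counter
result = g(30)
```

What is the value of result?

Step 1: counter = 13 is defined globally.
Step 2: g(30) uses parameter y = 30 and looks up counter from global scope = 13.
Step 3: result = 30 + 13 = 43

The answer is 43.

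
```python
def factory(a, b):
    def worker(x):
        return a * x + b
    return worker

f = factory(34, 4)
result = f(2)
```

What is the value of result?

Step 1: factory(34, 4) captures a = 34, b = 4.
Step 2: f(2) computes 34 * 2 + 4 = 72.
Step 3: result = 72

The answer is 72.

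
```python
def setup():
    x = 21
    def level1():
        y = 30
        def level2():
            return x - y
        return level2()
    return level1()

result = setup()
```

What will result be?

Step 1: x = 21 in setup. y = 30 in level1.
Step 2: level2() reads x = 21 and y = 30 from enclosing scopes.
Step 3: result = 21 - 30 = -9

The answer is -9.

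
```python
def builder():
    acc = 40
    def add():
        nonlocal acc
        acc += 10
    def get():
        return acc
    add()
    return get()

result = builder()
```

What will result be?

Step 1: acc = 40. add() modifies it via nonlocal, get() reads it.
Step 2: add() makes acc = 40 + 10 = 50.
Step 3: get() returns 50. result = 50

The answer is 50.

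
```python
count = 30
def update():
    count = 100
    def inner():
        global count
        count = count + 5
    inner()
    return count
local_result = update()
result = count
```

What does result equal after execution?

Step 1: Global count = 30. update() creates local count = 100.
Step 2: inner() declares global count and adds 5: global count = 30 + 5 = 35.
Step 3: update() returns its local count = 100 (unaffected by inner).
Step 4: result = global count = 35

The answer is 35.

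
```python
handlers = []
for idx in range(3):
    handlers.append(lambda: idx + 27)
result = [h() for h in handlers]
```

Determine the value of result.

Step 1: All lambdas capture idx by reference. After the loop, idx = 2.
Step 2: Each call returns 2 + 27 = 29.
Step 3: result = [29, 29, 29]

The answer is [29, 29, 29].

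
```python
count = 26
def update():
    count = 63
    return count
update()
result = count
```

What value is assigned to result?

Step 1: Global count = 26.
Step 2: update() creates local count = 63 (shadow, not modification).
Step 3: After update() returns, global count is unchanged. result = 26

The answer is 26.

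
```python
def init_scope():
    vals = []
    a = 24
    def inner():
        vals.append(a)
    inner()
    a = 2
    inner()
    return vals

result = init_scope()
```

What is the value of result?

Step 1: a = 24. inner() appends current a to vals.
Step 2: First inner(): appends 24. Then a = 2.
Step 3: Second inner(): appends 2 (closure sees updated a). result = [24, 2]

The answer is [24, 2].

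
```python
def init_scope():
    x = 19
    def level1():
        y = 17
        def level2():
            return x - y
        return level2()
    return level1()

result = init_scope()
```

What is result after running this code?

Step 1: x = 19 in init_scope. y = 17 in level1.
Step 2: level2() reads x = 19 and y = 17 from enclosing scopes.
Step 3: result = 19 - 17 = 2

The answer is 2.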